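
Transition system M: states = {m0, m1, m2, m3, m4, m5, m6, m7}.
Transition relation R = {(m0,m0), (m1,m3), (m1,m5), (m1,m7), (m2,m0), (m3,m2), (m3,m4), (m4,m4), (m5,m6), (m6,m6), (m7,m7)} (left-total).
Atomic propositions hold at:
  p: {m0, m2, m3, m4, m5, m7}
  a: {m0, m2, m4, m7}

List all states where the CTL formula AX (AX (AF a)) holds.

{m0, m2, m3, m4, m7}

AF a: least fixpoint, start Z0 = {m0, m2, m4, m7}, add states with every successor in Z. Z1 = {m0, m2, m3, m4, m7}; fixed.
Sat(AF a) = {m0, m2, m3, m4, m7}
Sat(AX (AF a)) = {s : every successor in {m0, m2, m3, m4, m7}} = {m0, m2, m3, m4, m7}
Sat(AX (AX (AF a))) = {s : every successor in {m0, m2, m3, m4, m7}} = {m0, m2, m3, m4, m7}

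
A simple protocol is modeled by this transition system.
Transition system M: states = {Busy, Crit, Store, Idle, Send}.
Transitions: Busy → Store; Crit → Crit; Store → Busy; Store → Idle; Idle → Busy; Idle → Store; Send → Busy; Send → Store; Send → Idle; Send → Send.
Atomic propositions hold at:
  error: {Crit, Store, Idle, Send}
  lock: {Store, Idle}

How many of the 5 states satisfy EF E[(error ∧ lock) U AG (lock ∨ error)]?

1

Sat(error ∧ lock) = {Store, Idle}
Sat(lock ∨ error) = {Crit, Store, Idle, Send}
AG (lock ∨ error): greatest fixpoint, start Z0 = {Crit, Store, Idle, Send}, keep only states in Sat with every successor in Z. Z1 = {Crit}; fixed.
Sat(AG (lock ∨ error)) = {Crit}
E[(error ∧ lock) U AG (lock ∨ error)]: least fixpoint, start Z0 = Sat(AG (lock ∨ error)) = {Crit}, add states in Sat(error ∧ lock) with some successor in Z. Already a fixed point.
Sat(E[(error ∧ lock) U AG (lock ∨ error)]) = {Crit}
EF E[(error ∧ lock) U AG (lock ∨ error)]: least fixpoint, start Z0 = {Crit}, add states with some successor in Z. Already a fixed point.
Sat(EF E[(error ∧ lock) U AG (lock ∨ error)]) = {Crit}
|Sat(EF E[(error ∧ lock) U AG (lock ∨ error)])| = |{Crit}| = 1.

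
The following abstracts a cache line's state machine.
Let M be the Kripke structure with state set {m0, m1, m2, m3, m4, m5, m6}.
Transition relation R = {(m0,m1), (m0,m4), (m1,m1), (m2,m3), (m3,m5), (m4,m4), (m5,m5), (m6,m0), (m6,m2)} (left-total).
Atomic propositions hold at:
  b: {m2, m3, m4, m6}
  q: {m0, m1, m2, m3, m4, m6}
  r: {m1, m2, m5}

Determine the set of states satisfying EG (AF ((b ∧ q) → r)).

{m0, m1, m2, m3, m5, m6}

Sat(b ∧ q) = {m2, m3, m4, m6}
Sat((b ∧ q) → r) = {m0, m1, m2, m5}
AF ((b ∧ q) → r): least fixpoint, start Z0 = {m0, m1, m2, m5}, add states with every successor in Z. Z1 = {m0, m1, m2, m3, m5, m6}; fixed.
Sat(AF ((b ∧ q) → r)) = {m0, m1, m2, m3, m5, m6}
EG (AF ((b ∧ q) → r)): greatest fixpoint, start Z0 = {m0, m1, m2, m3, m5, m6}, keep only states in Sat with some successor in Z. Already a fixed point.
Sat(EG (AF ((b ∧ q) → r))) = {m0, m1, m2, m3, m5, m6}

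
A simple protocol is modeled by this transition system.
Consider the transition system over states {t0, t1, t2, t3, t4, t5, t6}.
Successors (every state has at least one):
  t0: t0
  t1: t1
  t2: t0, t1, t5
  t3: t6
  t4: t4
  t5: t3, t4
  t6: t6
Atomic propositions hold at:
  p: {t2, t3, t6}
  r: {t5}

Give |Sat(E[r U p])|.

4

E[r U p]: least fixpoint, start Z0 = Sat(p) = {t2, t3, t6}, add states in Sat(r) with some successor in Z. Z1 = {t2, t3, t5, t6}; fixed.
Sat(E[r U p]) = {t2, t3, t5, t6}
|Sat(E[r U p])| = |{t2, t3, t5, t6}| = 4.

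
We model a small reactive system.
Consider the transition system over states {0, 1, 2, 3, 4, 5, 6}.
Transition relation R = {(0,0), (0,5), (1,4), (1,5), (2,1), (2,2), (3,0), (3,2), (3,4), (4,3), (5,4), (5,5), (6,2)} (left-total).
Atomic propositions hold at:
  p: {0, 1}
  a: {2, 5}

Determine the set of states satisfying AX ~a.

{4}

Sat(~a) = {0, 1, 3, 4, 6}
Sat(AX ~a) = {s : every successor in {0, 1, 3, 4, 6}} = {4}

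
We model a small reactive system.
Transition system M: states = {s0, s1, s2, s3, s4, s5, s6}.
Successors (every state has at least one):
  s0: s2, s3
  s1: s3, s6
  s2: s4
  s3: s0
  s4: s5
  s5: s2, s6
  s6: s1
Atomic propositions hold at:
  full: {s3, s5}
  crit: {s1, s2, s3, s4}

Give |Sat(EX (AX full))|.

1

Sat(AX full) = {s : every successor in {s3, s5}} = {s4}
Sat(EX (AX full)) = {s : some successor in {s4}} = {s2}
|Sat(EX (AX full))| = |{s2}| = 1.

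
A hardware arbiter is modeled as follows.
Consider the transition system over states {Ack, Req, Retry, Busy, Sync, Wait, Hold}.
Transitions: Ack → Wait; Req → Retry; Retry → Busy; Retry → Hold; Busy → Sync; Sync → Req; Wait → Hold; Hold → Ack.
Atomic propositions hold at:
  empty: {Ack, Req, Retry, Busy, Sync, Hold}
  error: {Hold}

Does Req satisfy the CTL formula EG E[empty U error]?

Yes

E[empty U error]: least fixpoint, start Z0 = Sat(error) = {Hold}, add states in Sat(empty) with some successor in Z. Z1 = {Retry, Hold}; Z2 = {Req, Retry, Hold}; Z3 = {Req, Retry, Sync, Hold}; Z4 = {Req, Retry, Busy, Sync, Hold}; fixed.
Sat(E[empty U error]) = {Req, Retry, Busy, Sync, Hold}
EG E[empty U error]: greatest fixpoint, start Z0 = {Req, Retry, Busy, Sync, Hold}, keep only states in Sat with some successor in Z. Z1 = {Req, Retry, Busy, Sync}; fixed.
Sat(EG E[empty U error]) = {Req, Retry, Busy, Sync}
Req ∈ Sat(EG E[empty U error]) = {Req, Retry, Busy, Sync}, so the formula holds at Req.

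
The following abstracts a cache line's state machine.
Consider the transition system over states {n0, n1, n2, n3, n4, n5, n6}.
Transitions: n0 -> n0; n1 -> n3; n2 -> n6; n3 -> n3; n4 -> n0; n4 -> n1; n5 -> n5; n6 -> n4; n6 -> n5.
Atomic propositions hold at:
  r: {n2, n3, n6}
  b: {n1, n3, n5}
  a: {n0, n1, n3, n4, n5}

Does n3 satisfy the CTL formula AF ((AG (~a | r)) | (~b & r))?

Yes

Sat(~a) = {n2, n6}
Sat(~a | r) = {n2, n3, n6}
AG (~a | r): greatest fixpoint, start Z0 = {n2, n3, n6}, keep only states in Sat with every successor in Z. Z1 = {n2, n3}; Z2 = {n3}; fixed.
Sat(AG (~a | r)) = {n3}
Sat(~b) = {n0, n2, n4, n6}
Sat(~b & r) = {n2, n6}
Sat((AG (~a | r)) | (~b & r)) = {n2, n3, n6}
AF ((AG (~a | r)) | (~b & r)): least fixpoint, start Z0 = {n2, n3, n6}, add states with every successor in Z. Z1 = {n1, n2, n3, n6}; fixed.
Sat(AF ((AG (~a | r)) | (~b & r))) = {n1, n2, n3, n6}
n3 ∈ Sat(AF ((AG (~a | r)) | (~b & r))) = {n1, n2, n3, n6}, so the formula holds at n3.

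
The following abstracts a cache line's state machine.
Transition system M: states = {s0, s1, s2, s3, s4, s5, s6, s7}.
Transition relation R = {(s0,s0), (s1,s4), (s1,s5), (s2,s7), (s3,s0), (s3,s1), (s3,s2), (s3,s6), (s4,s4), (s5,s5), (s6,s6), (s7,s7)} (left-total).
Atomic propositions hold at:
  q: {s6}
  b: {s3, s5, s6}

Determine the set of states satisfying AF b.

AF b: least fixpoint, start Z0 = {s3, s5, s6}, add states with every successor in Z. Already a fixed point.
Sat(AF b) = {s3, s5, s6}

{s3, s5, s6}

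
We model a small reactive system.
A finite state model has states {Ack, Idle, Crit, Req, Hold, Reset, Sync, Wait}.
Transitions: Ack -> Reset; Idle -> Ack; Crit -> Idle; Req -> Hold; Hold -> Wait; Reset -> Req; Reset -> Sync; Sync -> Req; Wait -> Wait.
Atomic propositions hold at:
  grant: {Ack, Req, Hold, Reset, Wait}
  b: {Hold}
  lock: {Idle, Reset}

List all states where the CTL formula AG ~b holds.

{Wait}

Sat(~b) = {Ack, Idle, Crit, Req, Reset, Sync, Wait}
AG ~b: greatest fixpoint, start Z0 = {Ack, Idle, Crit, Req, Reset, Sync, Wait}, keep only states in Sat with every successor in Z. Z1 = {Ack, Idle, Crit, Reset, Sync, Wait}; Z2 = {Ack, Idle, Crit, Wait}; Z3 = {Idle, Crit, Wait}; Z4 = {Crit, Wait}; Z5 = {Wait}; fixed.
Sat(AG ~b) = {Wait}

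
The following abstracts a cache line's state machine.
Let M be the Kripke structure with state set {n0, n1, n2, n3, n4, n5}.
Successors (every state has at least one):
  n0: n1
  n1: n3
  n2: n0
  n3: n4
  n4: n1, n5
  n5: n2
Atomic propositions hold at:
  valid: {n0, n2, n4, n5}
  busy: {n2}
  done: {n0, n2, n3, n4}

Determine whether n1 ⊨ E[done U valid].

No

E[done U valid]: least fixpoint, start Z0 = Sat(valid) = {n0, n2, n4, n5}, add states in Sat(done) with some successor in Z. Z1 = {n0, n2, n3, n4, n5}; fixed.
Sat(E[done U valid]) = {n0, n2, n3, n4, n5}
n1 ∉ Sat(E[done U valid]) = {n0, n2, n3, n4, n5}, so the formula does not hold at n1.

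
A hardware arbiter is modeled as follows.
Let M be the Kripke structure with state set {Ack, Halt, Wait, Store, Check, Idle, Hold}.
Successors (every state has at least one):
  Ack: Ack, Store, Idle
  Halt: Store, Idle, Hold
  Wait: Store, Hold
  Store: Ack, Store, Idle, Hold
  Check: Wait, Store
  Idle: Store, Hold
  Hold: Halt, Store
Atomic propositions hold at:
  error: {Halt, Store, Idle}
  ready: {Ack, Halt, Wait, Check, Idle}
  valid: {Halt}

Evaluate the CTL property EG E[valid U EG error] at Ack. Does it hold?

No

EG error: greatest fixpoint, start Z0 = {Halt, Store, Idle}, keep only states in Sat with some successor in Z. Already a fixed point.
Sat(EG error) = {Halt, Store, Idle}
E[valid U EG error]: least fixpoint, start Z0 = Sat(EG error) = {Halt, Store, Idle}, add states in Sat(valid) with some successor in Z. Already a fixed point.
Sat(E[valid U EG error]) = {Halt, Store, Idle}
EG E[valid U EG error]: greatest fixpoint, start Z0 = {Halt, Store, Idle}, keep only states in Sat with some successor in Z. Already a fixed point.
Sat(EG E[valid U EG error]) = {Halt, Store, Idle}
Ack ∉ Sat(EG E[valid U EG error]) = {Halt, Store, Idle}, so the formula does not hold at Ack.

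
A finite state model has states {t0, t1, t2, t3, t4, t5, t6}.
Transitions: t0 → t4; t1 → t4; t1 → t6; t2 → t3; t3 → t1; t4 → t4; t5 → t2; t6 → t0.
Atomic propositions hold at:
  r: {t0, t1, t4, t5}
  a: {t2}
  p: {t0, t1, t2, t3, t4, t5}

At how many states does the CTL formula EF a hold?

EF a: least fixpoint, start Z0 = {t2}, add states with some successor in Z. Z1 = {t2, t5}; fixed.
Sat(EF a) = {t2, t5}
|Sat(EF a)| = |{t2, t5}| = 2.

2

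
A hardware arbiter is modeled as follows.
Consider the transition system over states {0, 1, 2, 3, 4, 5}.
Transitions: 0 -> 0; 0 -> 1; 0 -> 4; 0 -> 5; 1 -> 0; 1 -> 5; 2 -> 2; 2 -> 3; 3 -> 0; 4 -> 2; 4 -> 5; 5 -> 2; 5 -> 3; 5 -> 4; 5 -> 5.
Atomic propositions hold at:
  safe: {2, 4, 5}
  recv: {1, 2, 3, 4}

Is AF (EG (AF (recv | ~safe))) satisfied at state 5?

Sat(~safe) = {0, 1, 3}
Sat(recv | ~safe) = {0, 1, 2, 3, 4}
AF (recv | ~safe): least fixpoint, start Z0 = {0, 1, 2, 3, 4}, add states with every successor in Z. Already a fixed point.
Sat(AF (recv | ~safe)) = {0, 1, 2, 3, 4}
EG (AF (recv | ~safe)): greatest fixpoint, start Z0 = {0, 1, 2, 3, 4}, keep only states in Sat with some successor in Z. Already a fixed point.
Sat(EG (AF (recv | ~safe))) = {0, 1, 2, 3, 4}
AF (EG (AF (recv | ~safe))): least fixpoint, start Z0 = {0, 1, 2, 3, 4}, add states with every successor in Z. Already a fixed point.
Sat(AF (EG (AF (recv | ~safe)))) = {0, 1, 2, 3, 4}
5 ∉ Sat(AF (EG (AF (recv | ~safe)))) = {0, 1, 2, 3, 4}, so the formula does not hold at 5.

No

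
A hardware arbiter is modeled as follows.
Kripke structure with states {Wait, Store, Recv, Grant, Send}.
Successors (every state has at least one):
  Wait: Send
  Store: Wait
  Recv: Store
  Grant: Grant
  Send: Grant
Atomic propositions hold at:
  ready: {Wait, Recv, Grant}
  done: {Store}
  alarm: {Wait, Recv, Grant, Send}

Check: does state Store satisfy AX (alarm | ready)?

Yes

Sat(alarm | ready) = {Wait, Recv, Grant, Send}
Sat(AX (alarm | ready)) = {s : every successor in {Wait, Recv, Grant, Send}} = {Wait, Store, Grant, Send}
Store ∈ Sat(AX (alarm | ready)) = {Wait, Store, Grant, Send}, so the formula holds at Store.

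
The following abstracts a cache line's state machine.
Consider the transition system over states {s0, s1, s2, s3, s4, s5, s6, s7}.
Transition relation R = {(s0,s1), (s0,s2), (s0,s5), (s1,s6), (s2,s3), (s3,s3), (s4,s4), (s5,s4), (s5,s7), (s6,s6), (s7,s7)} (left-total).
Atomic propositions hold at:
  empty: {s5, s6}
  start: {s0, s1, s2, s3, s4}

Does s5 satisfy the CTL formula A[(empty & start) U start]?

Sat(empty & start) = ∅
A[(empty & start) U start]: least fixpoint, start Z0 = Sat(start) = {s0, s1, s2, s3, s4}, add states in Sat(empty & start) with every successor in Z. Already a fixed point.
Sat(A[(empty & start) U start]) = {s0, s1, s2, s3, s4}
s5 ∉ Sat(A[(empty & start) U start]) = {s0, s1, s2, s3, s4}, so the formula does not hold at s5.

No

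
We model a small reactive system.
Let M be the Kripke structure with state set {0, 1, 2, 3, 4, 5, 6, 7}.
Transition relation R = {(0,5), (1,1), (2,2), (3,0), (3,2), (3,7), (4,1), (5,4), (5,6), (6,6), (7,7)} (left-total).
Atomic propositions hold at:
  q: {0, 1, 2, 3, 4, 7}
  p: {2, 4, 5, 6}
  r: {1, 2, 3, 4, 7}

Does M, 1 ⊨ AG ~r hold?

Sat(~r) = {0, 5, 6}
AG ~r: greatest fixpoint, start Z0 = {0, 5, 6}, keep only states in Sat with every successor in Z. Z1 = {0, 6}; Z2 = {6}; fixed.
Sat(AG ~r) = {6}
1 ∉ Sat(AG ~r) = {6}, so the formula does not hold at 1.

No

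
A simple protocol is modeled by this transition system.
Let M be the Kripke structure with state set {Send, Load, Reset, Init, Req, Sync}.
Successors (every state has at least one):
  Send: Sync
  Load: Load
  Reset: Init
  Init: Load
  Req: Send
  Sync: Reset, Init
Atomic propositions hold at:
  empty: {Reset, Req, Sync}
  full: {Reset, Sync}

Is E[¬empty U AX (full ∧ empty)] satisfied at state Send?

Yes

Sat(¬empty) = {Send, Load, Init}
Sat(full ∧ empty) = {Reset, Sync}
Sat(AX (full ∧ empty)) = {s : every successor in {Reset, Sync}} = {Send}
E[¬empty U AX (full ∧ empty)]: least fixpoint, start Z0 = Sat(AX (full ∧ empty)) = {Send}, add states in Sat(¬empty) with some successor in Z. Already a fixed point.
Sat(E[¬empty U AX (full ∧ empty)]) = {Send}
Send ∈ Sat(E[¬empty U AX (full ∧ empty)]) = {Send}, so the formula holds at Send.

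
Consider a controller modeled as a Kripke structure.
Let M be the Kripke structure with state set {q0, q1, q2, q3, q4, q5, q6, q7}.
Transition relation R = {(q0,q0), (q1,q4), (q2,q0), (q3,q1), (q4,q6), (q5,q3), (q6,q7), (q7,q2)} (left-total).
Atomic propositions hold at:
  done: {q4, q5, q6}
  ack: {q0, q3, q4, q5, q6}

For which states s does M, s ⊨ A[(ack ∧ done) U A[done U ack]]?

{q0, q3, q4, q5, q6}

Sat(ack ∧ done) = {q4, q5, q6}
A[done U ack]: least fixpoint, start Z0 = Sat(ack) = {q0, q3, q4, q5, q6}, add states in Sat(done) with every successor in Z. Already a fixed point.
Sat(A[done U ack]) = {q0, q3, q4, q5, q6}
A[(ack ∧ done) U A[done U ack]]: least fixpoint, start Z0 = Sat(A[done U ack]) = {q0, q3, q4, q5, q6}, add states in Sat(ack ∧ done) with every successor in Z. Already a fixed point.
Sat(A[(ack ∧ done) U A[done U ack]]) = {q0, q3, q4, q5, q6}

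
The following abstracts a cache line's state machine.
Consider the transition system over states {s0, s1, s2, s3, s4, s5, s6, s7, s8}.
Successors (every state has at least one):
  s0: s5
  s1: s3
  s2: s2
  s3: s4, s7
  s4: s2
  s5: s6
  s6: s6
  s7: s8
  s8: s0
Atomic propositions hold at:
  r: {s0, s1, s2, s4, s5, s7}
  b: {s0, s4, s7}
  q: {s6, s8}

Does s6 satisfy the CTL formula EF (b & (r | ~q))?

Sat(~q) = {s0, s1, s2, s3, s4, s5, s7}
Sat(r | ~q) = {s0, s1, s2, s3, s4, s5, s7}
Sat(b & (r | ~q)) = {s0, s4, s7}
EF (b & (r | ~q)): least fixpoint, start Z0 = {s0, s4, s7}, add states with some successor in Z. Z1 = {s0, s3, s4, s7, s8}; Z2 = {s0, s1, s3, s4, s7, s8}; fixed.
Sat(EF (b & (r | ~q))) = {s0, s1, s3, s4, s7, s8}
s6 ∉ Sat(EF (b & (r | ~q))) = {s0, s1, s3, s4, s7, s8}, so the formula does not hold at s6.

No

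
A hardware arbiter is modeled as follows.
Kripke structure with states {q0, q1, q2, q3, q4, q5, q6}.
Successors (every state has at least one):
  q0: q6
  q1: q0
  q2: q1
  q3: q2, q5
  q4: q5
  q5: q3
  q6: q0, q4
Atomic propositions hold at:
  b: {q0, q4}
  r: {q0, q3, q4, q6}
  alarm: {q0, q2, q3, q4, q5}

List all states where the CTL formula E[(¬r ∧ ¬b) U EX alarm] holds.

Sat(¬r) = {q1, q2, q5}
Sat(¬b) = {q1, q2, q3, q5, q6}
Sat(¬r ∧ ¬b) = {q1, q2, q5}
Sat(EX alarm) = {s : some successor in {q0, q2, q3, q4, q5}} = {q1, q3, q4, q5, q6}
E[(¬r ∧ ¬b) U EX alarm]: least fixpoint, start Z0 = Sat(EX alarm) = {q1, q3, q4, q5, q6}, add states in Sat(¬r ∧ ¬b) with some successor in Z. Z1 = {q1, q2, q3, q4, q5, q6}; fixed.
Sat(E[(¬r ∧ ¬b) U EX alarm]) = {q1, q2, q3, q4, q5, q6}

{q1, q2, q3, q4, q5, q6}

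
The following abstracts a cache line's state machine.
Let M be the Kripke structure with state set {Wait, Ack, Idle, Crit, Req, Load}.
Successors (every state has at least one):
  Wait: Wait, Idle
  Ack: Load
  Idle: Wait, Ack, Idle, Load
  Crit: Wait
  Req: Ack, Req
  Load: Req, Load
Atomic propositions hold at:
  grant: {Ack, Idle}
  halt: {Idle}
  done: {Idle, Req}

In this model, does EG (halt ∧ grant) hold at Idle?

Sat(halt ∧ grant) = {Idle}
EG (halt ∧ grant): greatest fixpoint, start Z0 = {Idle}, keep only states in Sat with some successor in Z. Already a fixed point.
Sat(EG (halt ∧ grant)) = {Idle}
Idle ∈ Sat(EG (halt ∧ grant)) = {Idle}, so the formula holds at Idle.

Yes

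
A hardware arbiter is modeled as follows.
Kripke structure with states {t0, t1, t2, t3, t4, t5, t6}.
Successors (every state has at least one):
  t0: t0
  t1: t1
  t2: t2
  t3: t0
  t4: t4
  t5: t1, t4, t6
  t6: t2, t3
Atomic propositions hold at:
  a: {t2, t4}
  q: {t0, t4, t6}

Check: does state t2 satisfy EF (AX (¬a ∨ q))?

No

Sat(¬a) = {t0, t1, t3, t5, t6}
Sat(¬a ∨ q) = {t0, t1, t3, t4, t5, t6}
Sat(AX (¬a ∨ q)) = {s : every successor in {t0, t1, t3, t4, t5, t6}} = {t0, t1, t3, t4, t5}
EF (AX (¬a ∨ q)): least fixpoint, start Z0 = {t0, t1, t3, t4, t5}, add states with some successor in Z. Z1 = {t0, t1, t3, t4, t5, t6}; fixed.
Sat(EF (AX (¬a ∨ q))) = {t0, t1, t3, t4, t5, t6}
t2 ∉ Sat(EF (AX (¬a ∨ q))) = {t0, t1, t3, t4, t5, t6}, so the formula does not hold at t2.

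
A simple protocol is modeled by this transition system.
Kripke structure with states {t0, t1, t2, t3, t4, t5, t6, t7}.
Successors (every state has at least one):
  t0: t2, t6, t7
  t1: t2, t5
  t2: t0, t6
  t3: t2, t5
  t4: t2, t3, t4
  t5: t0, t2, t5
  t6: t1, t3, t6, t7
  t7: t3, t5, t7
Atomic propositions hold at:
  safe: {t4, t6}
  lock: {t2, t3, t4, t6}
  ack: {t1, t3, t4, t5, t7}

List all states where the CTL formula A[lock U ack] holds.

A[lock U ack]: least fixpoint, start Z0 = Sat(ack) = {t1, t3, t4, t5, t7}, add states in Sat(lock) with every successor in Z. Already a fixed point.
Sat(A[lock U ack]) = {t1, t3, t4, t5, t7}

{t1, t3, t4, t5, t7}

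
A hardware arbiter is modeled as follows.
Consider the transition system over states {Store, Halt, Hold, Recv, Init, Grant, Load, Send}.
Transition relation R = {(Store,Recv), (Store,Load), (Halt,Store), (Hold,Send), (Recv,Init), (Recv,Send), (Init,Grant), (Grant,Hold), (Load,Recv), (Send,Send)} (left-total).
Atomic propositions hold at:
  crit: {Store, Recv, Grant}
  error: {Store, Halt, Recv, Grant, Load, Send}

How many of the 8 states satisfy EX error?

Sat(EX error) = {s : some successor in {Store, Halt, Recv, Grant, Load, Send}} = {Store, Halt, Hold, Recv, Init, Load, Send}
|Sat(EX error)| = |{Store, Halt, Hold, Recv, Init, Load, Send}| = 7.

7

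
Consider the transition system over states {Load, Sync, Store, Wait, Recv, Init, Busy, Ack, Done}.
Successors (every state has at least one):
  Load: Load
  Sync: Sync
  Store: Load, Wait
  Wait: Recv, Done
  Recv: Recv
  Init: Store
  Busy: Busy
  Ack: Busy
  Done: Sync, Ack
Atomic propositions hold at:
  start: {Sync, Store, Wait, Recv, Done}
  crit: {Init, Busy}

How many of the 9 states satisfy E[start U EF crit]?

EF crit: least fixpoint, start Z0 = {Init, Busy}, add states with some successor in Z. Z1 = {Init, Busy, Ack}; Z2 = {Init, Busy, Ack, Done}; Z3 = {Wait, Init, Busy, Ack, Done}; Z4 = {Store, Wait, Init, Busy, Ack, Done}; fixed.
Sat(EF crit) = {Store, Wait, Init, Busy, Ack, Done}
E[start U EF crit]: least fixpoint, start Z0 = Sat(EF crit) = {Store, Wait, Init, Busy, Ack, Done}, add states in Sat(start) with some successor in Z. Already a fixed point.
Sat(E[start U EF crit]) = {Store, Wait, Init, Busy, Ack, Done}
|Sat(E[start U EF crit])| = |{Store, Wait, Init, Busy, Ack, Done}| = 6.

6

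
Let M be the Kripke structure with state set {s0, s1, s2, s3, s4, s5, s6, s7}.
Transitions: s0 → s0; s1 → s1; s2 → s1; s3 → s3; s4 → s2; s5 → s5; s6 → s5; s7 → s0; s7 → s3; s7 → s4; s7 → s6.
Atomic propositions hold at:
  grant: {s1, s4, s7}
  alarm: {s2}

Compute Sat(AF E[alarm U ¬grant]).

Sat(¬grant) = {s0, s2, s3, s5, s6}
E[alarm U ¬grant]: least fixpoint, start Z0 = Sat(¬grant) = {s0, s2, s3, s5, s6}, add states in Sat(alarm) with some successor in Z. Already a fixed point.
Sat(E[alarm U ¬grant]) = {s0, s2, s3, s5, s6}
AF E[alarm U ¬grant]: least fixpoint, start Z0 = {s0, s2, s3, s5, s6}, add states with every successor in Z. Z1 = {s0, s2, s3, s4, s5, s6}; Z2 = {s0, s2, s3, s4, s5, s6, s7}; fixed.
Sat(AF E[alarm U ¬grant]) = {s0, s2, s3, s4, s5, s6, s7}

{s0, s2, s3, s4, s5, s6, s7}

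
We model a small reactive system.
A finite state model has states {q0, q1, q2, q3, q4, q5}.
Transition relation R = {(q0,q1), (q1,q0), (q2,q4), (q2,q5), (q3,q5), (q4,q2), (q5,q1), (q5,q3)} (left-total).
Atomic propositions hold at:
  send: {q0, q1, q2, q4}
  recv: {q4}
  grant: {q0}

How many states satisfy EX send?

Sat(EX send) = {s : some successor in {q0, q1, q2, q4}} = {q0, q1, q2, q4, q5}
|Sat(EX send)| = |{q0, q1, q2, q4, q5}| = 5.

5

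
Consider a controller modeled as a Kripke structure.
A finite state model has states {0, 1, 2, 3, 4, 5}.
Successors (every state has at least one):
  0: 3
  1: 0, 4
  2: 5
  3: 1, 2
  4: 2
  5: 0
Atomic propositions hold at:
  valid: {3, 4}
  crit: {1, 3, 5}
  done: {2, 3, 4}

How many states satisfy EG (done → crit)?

4

Sat(done → crit) = {0, 1, 3, 5}
EG (done → crit): greatest fixpoint, start Z0 = {0, 1, 3, 5}, keep only states in Sat with some successor in Z. Already a fixed point.
Sat(EG (done → crit)) = {0, 1, 3, 5}
|Sat(EG (done → crit))| = |{0, 1, 3, 5}| = 4.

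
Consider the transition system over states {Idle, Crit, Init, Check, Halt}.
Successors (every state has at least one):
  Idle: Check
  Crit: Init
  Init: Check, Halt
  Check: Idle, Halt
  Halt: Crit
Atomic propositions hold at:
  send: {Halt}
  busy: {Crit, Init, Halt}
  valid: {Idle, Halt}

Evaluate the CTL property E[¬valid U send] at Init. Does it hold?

Yes

Sat(¬valid) = {Crit, Init, Check}
E[¬valid U send]: least fixpoint, start Z0 = Sat(send) = {Halt}, add states in Sat(¬valid) with some successor in Z. Z1 = {Init, Check, Halt}; Z2 = {Crit, Init, Check, Halt}; fixed.
Sat(E[¬valid U send]) = {Crit, Init, Check, Halt}
Init ∈ Sat(E[¬valid U send]) = {Crit, Init, Check, Halt}, so the formula holds at Init.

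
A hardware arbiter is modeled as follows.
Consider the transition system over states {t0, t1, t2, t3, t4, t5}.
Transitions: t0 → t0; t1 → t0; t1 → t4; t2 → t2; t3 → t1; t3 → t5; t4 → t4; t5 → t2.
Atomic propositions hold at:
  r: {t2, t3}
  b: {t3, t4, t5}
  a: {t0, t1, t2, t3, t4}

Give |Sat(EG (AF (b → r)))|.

5

Sat(b → r) = {t0, t1, t2, t3}
AF (b → r): least fixpoint, start Z0 = {t0, t1, t2, t3}, add states with every successor in Z. Z1 = {t0, t1, t2, t3, t5}; fixed.
Sat(AF (b → r)) = {t0, t1, t2, t3, t5}
EG (AF (b → r)): greatest fixpoint, start Z0 = {t0, t1, t2, t3, t5}, keep only states in Sat with some successor in Z. Already a fixed point.
Sat(EG (AF (b → r))) = {t0, t1, t2, t3, t5}
|Sat(EG (AF (b → r)))| = |{t0, t1, t2, t3, t5}| = 5.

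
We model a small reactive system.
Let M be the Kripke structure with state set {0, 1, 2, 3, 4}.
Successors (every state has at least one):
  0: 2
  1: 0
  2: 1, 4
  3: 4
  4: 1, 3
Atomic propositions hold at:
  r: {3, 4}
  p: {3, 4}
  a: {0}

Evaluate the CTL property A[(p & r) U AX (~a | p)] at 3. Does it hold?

Yes

Sat(p & r) = {3, 4}
Sat(~a) = {1, 2, 3, 4}
Sat(~a | p) = {1, 2, 3, 4}
Sat(AX (~a | p)) = {s : every successor in {1, 2, 3, 4}} = {0, 2, 3, 4}
A[(p & r) U AX (~a | p)]: least fixpoint, start Z0 = Sat(AX (~a | p)) = {0, 2, 3, 4}, add states in Sat(p & r) with every successor in Z. Already a fixed point.
Sat(A[(p & r) U AX (~a | p)]) = {0, 2, 3, 4}
3 ∈ Sat(A[(p & r) U AX (~a | p)]) = {0, 2, 3, 4}, so the formula holds at 3.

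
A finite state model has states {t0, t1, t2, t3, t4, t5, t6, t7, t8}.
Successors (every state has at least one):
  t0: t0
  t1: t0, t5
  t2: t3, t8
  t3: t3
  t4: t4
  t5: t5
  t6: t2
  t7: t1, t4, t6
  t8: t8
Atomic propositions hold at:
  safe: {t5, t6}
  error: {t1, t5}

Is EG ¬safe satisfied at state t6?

Sat(¬safe) = {t0, t1, t2, t3, t4, t7, t8}
EG ¬safe: greatest fixpoint, start Z0 = {t0, t1, t2, t3, t4, t7, t8}, keep only states in Sat with some successor in Z. Already a fixed point.
Sat(EG ¬safe) = {t0, t1, t2, t3, t4, t7, t8}
t6 ∉ Sat(EG ¬safe) = {t0, t1, t2, t3, t4, t7, t8}, so the formula does not hold at t6.

No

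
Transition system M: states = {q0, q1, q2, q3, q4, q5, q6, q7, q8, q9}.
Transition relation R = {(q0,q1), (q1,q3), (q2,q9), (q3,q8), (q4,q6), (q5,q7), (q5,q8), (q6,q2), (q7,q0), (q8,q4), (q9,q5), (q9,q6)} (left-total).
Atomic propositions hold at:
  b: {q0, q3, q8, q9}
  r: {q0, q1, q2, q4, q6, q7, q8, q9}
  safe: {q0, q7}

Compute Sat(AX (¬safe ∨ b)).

Sat(¬safe) = {q1, q2, q3, q4, q5, q6, q8, q9}
Sat(¬safe ∨ b) = {q0, q1, q2, q3, q4, q5, q6, q8, q9}
Sat(AX (¬safe ∨ b)) = {s : every successor in {q0, q1, q2, q3, q4, q5, q6, q8, q9}} = {q0, q1, q2, q3, q4, q6, q7, q8, q9}

{q0, q1, q2, q3, q4, q6, q7, q8, q9}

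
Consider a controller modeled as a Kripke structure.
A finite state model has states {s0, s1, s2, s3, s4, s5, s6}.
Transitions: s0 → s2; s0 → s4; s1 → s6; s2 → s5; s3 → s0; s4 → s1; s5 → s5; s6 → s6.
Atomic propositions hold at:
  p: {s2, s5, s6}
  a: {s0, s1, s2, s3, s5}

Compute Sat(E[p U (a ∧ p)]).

{s2, s5}

Sat(a ∧ p) = {s2, s5}
E[p U (a ∧ p)]: least fixpoint, start Z0 = Sat((a ∧ p)) = {s2, s5}, add states in Sat(p) with some successor in Z. Already a fixed point.
Sat(E[p U (a ∧ p)]) = {s2, s5}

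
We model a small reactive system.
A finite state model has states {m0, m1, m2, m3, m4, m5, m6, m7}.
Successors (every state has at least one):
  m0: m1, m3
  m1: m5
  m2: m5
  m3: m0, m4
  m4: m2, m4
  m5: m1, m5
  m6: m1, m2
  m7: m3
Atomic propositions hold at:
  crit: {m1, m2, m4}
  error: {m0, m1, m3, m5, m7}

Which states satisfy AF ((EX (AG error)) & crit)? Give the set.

AG error: greatest fixpoint, start Z0 = {m0, m1, m3, m5, m7}, keep only states in Sat with every successor in Z. Z1 = {m0, m1, m5, m7}; Z2 = {m1, m5}; fixed.
Sat(AG error) = {m1, m5}
Sat(EX (AG error)) = {s : some successor in {m1, m5}} = {m0, m1, m2, m5, m6}
Sat((EX (AG error)) & crit) = {m1, m2}
AF ((EX (AG error)) & crit): least fixpoint, start Z0 = {m1, m2}, add states with every successor in Z. Z1 = {m1, m2, m6}; fixed.
Sat(AF ((EX (AG error)) & crit)) = {m1, m2, m6}

{m1, m2, m6}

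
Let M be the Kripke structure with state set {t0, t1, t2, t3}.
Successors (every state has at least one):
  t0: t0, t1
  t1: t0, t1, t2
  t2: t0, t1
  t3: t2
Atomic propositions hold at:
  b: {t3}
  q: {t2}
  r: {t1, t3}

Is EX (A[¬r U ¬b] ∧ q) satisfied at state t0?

Sat(¬r) = {t0, t2}
Sat(¬b) = {t0, t1, t2}
A[¬r U ¬b]: least fixpoint, start Z0 = Sat(¬b) = {t0, t1, t2}, add states in Sat(¬r) with every successor in Z. Already a fixed point.
Sat(A[¬r U ¬b]) = {t0, t1, t2}
Sat(A[¬r U ¬b] ∧ q) = {t2}
Sat(EX (A[¬r U ¬b] ∧ q)) = {s : some successor in {t2}} = {t1, t3}
t0 ∉ Sat(EX (A[¬r U ¬b] ∧ q)) = {t1, t3}, so the formula does not hold at t0.

No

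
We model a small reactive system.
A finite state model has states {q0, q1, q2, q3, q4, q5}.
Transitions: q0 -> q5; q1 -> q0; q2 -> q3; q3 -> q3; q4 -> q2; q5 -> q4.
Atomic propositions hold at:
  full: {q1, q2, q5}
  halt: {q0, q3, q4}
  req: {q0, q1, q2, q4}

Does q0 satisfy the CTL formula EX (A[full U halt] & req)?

A[full U halt]: least fixpoint, start Z0 = Sat(halt) = {q0, q3, q4}, add states in Sat(full) with every successor in Z. Z1 = {q0, q1, q2, q3, q4, q5}; fixed.
Sat(A[full U halt]) = {q0, q1, q2, q3, q4, q5}
Sat(A[full U halt] & req) = {q0, q1, q2, q4}
Sat(EX (A[full U halt] & req)) = {s : some successor in {q0, q1, q2, q4}} = {q1, q4, q5}
q0 ∉ Sat(EX (A[full U halt] & req)) = {q1, q4, q5}, so the formula does not hold at q0.

No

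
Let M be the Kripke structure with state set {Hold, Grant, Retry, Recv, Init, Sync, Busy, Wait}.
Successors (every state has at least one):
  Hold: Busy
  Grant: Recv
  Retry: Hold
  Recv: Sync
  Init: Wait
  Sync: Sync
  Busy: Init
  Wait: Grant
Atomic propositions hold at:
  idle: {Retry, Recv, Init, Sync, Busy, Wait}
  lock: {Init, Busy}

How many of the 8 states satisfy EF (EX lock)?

Sat(EX lock) = {s : some successor in {Init, Busy}} = {Hold, Busy}
EF (EX lock): least fixpoint, start Z0 = {Hold, Busy}, add states with some successor in Z. Z1 = {Hold, Retry, Busy}; fixed.
Sat(EF (EX lock)) = {Hold, Retry, Busy}
|Sat(EF (EX lock))| = |{Hold, Retry, Busy}| = 3.

3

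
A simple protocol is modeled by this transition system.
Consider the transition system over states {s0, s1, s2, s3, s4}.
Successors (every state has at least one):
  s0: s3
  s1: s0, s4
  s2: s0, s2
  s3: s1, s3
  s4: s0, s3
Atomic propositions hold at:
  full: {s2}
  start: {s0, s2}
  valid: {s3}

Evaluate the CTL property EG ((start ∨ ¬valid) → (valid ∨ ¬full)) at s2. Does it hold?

Sat(¬valid) = {s0, s1, s2, s4}
Sat(start ∨ ¬valid) = {s0, s1, s2, s4}
Sat(¬full) = {s0, s1, s3, s4}
Sat(valid ∨ ¬full) = {s0, s1, s3, s4}
Sat((start ∨ ¬valid) → (valid ∨ ¬full)) = {s0, s1, s3, s4}
EG ((start ∨ ¬valid) → (valid ∨ ¬full)): greatest fixpoint, start Z0 = {s0, s1, s3, s4}, keep only states in Sat with some successor in Z. Already a fixed point.
Sat(EG ((start ∨ ¬valid) → (valid ∨ ¬full))) = {s0, s1, s3, s4}
s2 ∉ Sat(EG ((start ∨ ¬valid) → (valid ∨ ¬full))) = {s0, s1, s3, s4}, so the formula does not hold at s2.

No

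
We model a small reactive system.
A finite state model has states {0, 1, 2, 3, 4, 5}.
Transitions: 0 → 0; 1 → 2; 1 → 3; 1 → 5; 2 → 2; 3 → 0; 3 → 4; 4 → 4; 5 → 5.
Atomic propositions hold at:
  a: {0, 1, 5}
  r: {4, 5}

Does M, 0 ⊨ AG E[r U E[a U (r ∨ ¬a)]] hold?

Sat(¬a) = {2, 3, 4}
Sat(r ∨ ¬a) = {2, 3, 4, 5}
E[a U (r ∨ ¬a)]: least fixpoint, start Z0 = Sat((r ∨ ¬a)) = {2, 3, 4, 5}, add states in Sat(a) with some successor in Z. Z1 = {1, 2, 3, 4, 5}; fixed.
Sat(E[a U (r ∨ ¬a)]) = {1, 2, 3, 4, 5}
E[r U E[a U (r ∨ ¬a)]]: least fixpoint, start Z0 = Sat(E[a U (r ∨ ¬a)]) = {1, 2, 3, 4, 5}, add states in Sat(r) with some successor in Z. Already a fixed point.
Sat(E[r U E[a U (r ∨ ¬a)]]) = {1, 2, 3, 4, 5}
AG E[r U E[a U (r ∨ ¬a)]]: greatest fixpoint, start Z0 = {1, 2, 3, 4, 5}, keep only states in Sat with every successor in Z. Z1 = {1, 2, 4, 5}; Z2 = {2, 4, 5}; fixed.
Sat(AG E[r U E[a U (r ∨ ¬a)]]) = {2, 4, 5}
0 ∉ Sat(AG E[r U E[a U (r ∨ ¬a)]]) = {2, 4, 5}, so the formula does not hold at 0.

No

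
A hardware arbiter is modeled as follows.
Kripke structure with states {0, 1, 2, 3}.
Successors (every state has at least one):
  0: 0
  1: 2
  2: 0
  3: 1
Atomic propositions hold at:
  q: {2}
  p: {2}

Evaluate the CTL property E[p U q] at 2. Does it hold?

E[p U q]: least fixpoint, start Z0 = Sat(q) = {2}, add states in Sat(p) with some successor in Z. Already a fixed point.
Sat(E[p U q]) = {2}
2 ∈ Sat(E[p U q]) = {2}, so the formula holds at 2.

Yes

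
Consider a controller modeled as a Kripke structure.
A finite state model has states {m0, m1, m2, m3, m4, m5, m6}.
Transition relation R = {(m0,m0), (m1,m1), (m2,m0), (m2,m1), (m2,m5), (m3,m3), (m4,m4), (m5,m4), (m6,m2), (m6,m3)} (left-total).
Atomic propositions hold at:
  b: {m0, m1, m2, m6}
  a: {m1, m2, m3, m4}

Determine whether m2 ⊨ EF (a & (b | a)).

Yes

Sat(b | a) = {m0, m1, m2, m3, m4, m6}
Sat(a & (b | a)) = {m1, m2, m3, m4}
EF (a & (b | a)): least fixpoint, start Z0 = {m1, m2, m3, m4}, add states with some successor in Z. Z1 = {m1, m2, m3, m4, m5, m6}; fixed.
Sat(EF (a & (b | a))) = {m1, m2, m3, m4, m5, m6}
m2 ∈ Sat(EF (a & (b | a))) = {m1, m2, m3, m4, m5, m6}, so the formula holds at m2.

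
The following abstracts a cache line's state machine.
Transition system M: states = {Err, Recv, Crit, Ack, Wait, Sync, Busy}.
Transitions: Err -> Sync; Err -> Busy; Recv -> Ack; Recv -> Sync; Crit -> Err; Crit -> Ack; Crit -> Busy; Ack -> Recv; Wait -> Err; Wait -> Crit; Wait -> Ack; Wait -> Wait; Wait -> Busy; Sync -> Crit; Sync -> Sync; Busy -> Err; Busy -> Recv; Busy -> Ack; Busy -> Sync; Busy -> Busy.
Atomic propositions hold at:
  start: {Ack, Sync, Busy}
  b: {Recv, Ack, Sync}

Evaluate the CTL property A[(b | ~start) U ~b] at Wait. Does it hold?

Sat(~start) = {Err, Recv, Crit, Wait}
Sat(b | ~start) = {Err, Recv, Crit, Ack, Wait, Sync}
Sat(~b) = {Err, Crit, Wait, Busy}
A[(b | ~start) U ~b]: least fixpoint, start Z0 = Sat(~b) = {Err, Crit, Wait, Busy}, add states in Sat(b | ~start) with every successor in Z. Already a fixed point.
Sat(A[(b | ~start) U ~b]) = {Err, Crit, Wait, Busy}
Wait ∈ Sat(A[(b | ~start) U ~b]) = {Err, Crit, Wait, Busy}, so the formula holds at Wait.

Yes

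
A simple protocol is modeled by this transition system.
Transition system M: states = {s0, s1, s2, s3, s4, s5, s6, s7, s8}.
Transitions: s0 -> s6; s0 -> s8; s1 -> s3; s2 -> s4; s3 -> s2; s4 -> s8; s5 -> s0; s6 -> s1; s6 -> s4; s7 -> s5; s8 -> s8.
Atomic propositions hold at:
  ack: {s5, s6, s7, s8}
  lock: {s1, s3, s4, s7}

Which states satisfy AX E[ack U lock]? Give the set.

E[ack U lock]: least fixpoint, start Z0 = Sat(lock) = {s1, s3, s4, s7}, add states in Sat(ack) with some successor in Z. Z1 = {s1, s3, s4, s6, s7}; fixed.
Sat(E[ack U lock]) = {s1, s3, s4, s6, s7}
Sat(AX E[ack U lock]) = {s : every successor in {s1, s3, s4, s6, s7}} = {s1, s2, s6}

{s1, s2, s6}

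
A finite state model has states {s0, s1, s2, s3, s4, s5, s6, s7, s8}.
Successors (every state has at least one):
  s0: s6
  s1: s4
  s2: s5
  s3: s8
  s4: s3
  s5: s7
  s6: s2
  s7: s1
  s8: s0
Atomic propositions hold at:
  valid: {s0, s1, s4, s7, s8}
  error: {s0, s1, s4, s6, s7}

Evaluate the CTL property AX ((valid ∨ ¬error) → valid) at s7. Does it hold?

Sat(¬error) = {s2, s3, s5, s8}
Sat(valid ∨ ¬error) = {s0, s1, s2, s3, s4, s5, s7, s8}
Sat((valid ∨ ¬error) → valid) = {s0, s1, s4, s6, s7, s8}
Sat(AX ((valid ∨ ¬error) → valid)) = {s : every successor in {s0, s1, s4, s6, s7, s8}} = {s0, s1, s3, s5, s7, s8}
s7 ∈ Sat(AX ((valid ∨ ¬error) → valid)) = {s0, s1, s3, s5, s7, s8}, so the formula holds at s7.

Yes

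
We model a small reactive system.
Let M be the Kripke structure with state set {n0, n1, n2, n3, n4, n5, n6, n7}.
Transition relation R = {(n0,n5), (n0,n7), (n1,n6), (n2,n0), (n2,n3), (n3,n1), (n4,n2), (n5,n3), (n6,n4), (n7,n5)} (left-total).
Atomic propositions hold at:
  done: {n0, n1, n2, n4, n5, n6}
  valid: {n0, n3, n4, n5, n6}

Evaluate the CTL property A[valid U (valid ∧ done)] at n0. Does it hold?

Sat(valid ∧ done) = {n0, n4, n5, n6}
A[valid U (valid ∧ done)]: least fixpoint, start Z0 = Sat((valid ∧ done)) = {n0, n4, n5, n6}, add states in Sat(valid) with every successor in Z. Already a fixed point.
Sat(A[valid U (valid ∧ done)]) = {n0, n4, n5, n6}
n0 ∈ Sat(A[valid U (valid ∧ done)]) = {n0, n4, n5, n6}, so the formula holds at n0.

Yes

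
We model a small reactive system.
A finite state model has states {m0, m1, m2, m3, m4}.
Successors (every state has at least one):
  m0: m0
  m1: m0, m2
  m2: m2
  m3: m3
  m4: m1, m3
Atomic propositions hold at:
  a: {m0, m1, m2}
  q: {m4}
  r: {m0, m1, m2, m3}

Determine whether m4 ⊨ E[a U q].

Yes

E[a U q]: least fixpoint, start Z0 = Sat(q) = {m4}, add states in Sat(a) with some successor in Z. Already a fixed point.
Sat(E[a U q]) = {m4}
m4 ∈ Sat(E[a U q]) = {m4}, so the formula holds at m4.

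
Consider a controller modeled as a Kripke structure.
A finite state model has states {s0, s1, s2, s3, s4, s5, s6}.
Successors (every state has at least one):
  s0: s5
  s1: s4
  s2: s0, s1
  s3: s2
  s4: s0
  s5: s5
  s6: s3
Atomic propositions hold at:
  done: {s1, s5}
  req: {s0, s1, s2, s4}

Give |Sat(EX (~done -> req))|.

6

Sat(~done) = {s0, s2, s3, s4, s6}
Sat(~done -> req) = {s0, s1, s2, s4, s5}
Sat(EX (~done -> req)) = {s : some successor in {s0, s1, s2, s4, s5}} = {s0, s1, s2, s3, s4, s5}
|Sat(EX (~done -> req))| = |{s0, s1, s2, s3, s4, s5}| = 6.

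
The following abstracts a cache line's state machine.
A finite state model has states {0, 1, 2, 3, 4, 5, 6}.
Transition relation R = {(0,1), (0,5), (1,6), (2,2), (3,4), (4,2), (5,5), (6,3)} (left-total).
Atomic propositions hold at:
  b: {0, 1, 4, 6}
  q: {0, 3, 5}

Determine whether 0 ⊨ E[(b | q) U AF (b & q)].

Yes

Sat(b | q) = {0, 1, 3, 4, 5, 6}
Sat(b & q) = {0}
AF (b & q): least fixpoint, start Z0 = {0}, add states with every successor in Z. Already a fixed point.
Sat(AF (b & q)) = {0}
E[(b | q) U AF (b & q)]: least fixpoint, start Z0 = Sat(AF (b & q)) = {0}, add states in Sat(b | q) with some successor in Z. Already a fixed point.
Sat(E[(b | q) U AF (b & q)]) = {0}
0 ∈ Sat(E[(b | q) U AF (b & q)]) = {0}, so the formula holds at 0.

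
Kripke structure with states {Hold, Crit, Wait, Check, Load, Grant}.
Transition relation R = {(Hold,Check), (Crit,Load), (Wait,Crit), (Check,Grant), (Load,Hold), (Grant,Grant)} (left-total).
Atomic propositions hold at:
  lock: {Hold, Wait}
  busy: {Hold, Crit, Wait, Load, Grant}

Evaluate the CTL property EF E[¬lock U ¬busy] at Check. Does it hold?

Sat(¬lock) = {Crit, Check, Load, Grant}
Sat(¬busy) = {Check}
E[¬lock U ¬busy]: least fixpoint, start Z0 = Sat(¬busy) = {Check}, add states in Sat(¬lock) with some successor in Z. Already a fixed point.
Sat(E[¬lock U ¬busy]) = {Check}
EF E[¬lock U ¬busy]: least fixpoint, start Z0 = {Check}, add states with some successor in Z. Z1 = {Hold, Check}; Z2 = {Hold, Check, Load}; Z3 = {Hold, Crit, Check, Load}; Z4 = {Hold, Crit, Wait, Check, Load}; fixed.
Sat(EF E[¬lock U ¬busy]) = {Hold, Crit, Wait, Check, Load}
Check ∈ Sat(EF E[¬lock U ¬busy]) = {Hold, Crit, Wait, Check, Load}, so the formula holds at Check.

Yes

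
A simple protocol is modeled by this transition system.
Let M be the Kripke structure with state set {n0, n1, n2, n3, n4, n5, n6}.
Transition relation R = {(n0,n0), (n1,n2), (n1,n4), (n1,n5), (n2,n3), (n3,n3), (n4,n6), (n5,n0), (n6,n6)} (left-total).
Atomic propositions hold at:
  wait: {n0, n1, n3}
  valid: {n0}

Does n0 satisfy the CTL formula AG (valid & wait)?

Yes

Sat(valid & wait) = {n0}
AG (valid & wait): greatest fixpoint, start Z0 = {n0}, keep only states in Sat with every successor in Z. Already a fixed point.
Sat(AG (valid & wait)) = {n0}
n0 ∈ Sat(AG (valid & wait)) = {n0}, so the formula holds at n0.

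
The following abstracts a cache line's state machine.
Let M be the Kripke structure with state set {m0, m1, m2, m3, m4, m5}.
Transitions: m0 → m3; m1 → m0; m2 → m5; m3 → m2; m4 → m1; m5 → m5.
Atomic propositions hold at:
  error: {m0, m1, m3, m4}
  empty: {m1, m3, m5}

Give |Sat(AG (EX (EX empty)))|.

3

Sat(EX empty) = {s : some successor in {m1, m3, m5}} = {m0, m2, m4, m5}
Sat(EX (EX empty)) = {s : some successor in {m0, m2, m4, m5}} = {m1, m2, m3, m5}
AG (EX (EX empty)): greatest fixpoint, start Z0 = {m1, m2, m3, m5}, keep only states in Sat with every successor in Z. Z1 = {m2, m3, m5}; fixed.
Sat(AG (EX (EX empty))) = {m2, m3, m5}
|Sat(AG (EX (EX empty)))| = |{m2, m3, m5}| = 3.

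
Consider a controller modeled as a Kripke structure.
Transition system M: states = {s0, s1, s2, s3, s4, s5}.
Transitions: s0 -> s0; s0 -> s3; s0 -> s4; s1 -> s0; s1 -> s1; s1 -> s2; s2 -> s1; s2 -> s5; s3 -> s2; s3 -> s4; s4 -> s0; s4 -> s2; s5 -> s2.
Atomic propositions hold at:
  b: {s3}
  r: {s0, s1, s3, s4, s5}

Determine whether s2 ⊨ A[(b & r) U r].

No

Sat(b & r) = {s3}
A[(b & r) U r]: least fixpoint, start Z0 = Sat(r) = {s0, s1, s3, s4, s5}, add states in Sat(b & r) with every successor in Z. Already a fixed point.
Sat(A[(b & r) U r]) = {s0, s1, s3, s4, s5}
s2 ∉ Sat(A[(b & r) U r]) = {s0, s1, s3, s4, s5}, so the formula does not hold at s2.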